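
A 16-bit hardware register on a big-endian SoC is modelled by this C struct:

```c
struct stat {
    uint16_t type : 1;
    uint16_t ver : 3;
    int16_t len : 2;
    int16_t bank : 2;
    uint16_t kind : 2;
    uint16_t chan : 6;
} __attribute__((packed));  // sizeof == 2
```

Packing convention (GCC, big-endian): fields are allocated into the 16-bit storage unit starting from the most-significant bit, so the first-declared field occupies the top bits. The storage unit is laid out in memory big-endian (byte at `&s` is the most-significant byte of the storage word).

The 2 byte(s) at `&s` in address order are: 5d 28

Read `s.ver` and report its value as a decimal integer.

[0]=0x5d [1]=0x28 (big-endian) → word 0x5d28
type [15+:1] = (word>>15) & 0x1 = 0
ver [12+:3] = (word>>12) & 0x7 = 5  ←
len [10+:2] = (word>>10) & 0x3 = 3
bank [8+:2] = (word>>8) & 0x3 = 1
kind [6+:2] = (word>>6) & 0x3 = 0
chan [0+:6] = (word>>0) & 0x3f = 40

5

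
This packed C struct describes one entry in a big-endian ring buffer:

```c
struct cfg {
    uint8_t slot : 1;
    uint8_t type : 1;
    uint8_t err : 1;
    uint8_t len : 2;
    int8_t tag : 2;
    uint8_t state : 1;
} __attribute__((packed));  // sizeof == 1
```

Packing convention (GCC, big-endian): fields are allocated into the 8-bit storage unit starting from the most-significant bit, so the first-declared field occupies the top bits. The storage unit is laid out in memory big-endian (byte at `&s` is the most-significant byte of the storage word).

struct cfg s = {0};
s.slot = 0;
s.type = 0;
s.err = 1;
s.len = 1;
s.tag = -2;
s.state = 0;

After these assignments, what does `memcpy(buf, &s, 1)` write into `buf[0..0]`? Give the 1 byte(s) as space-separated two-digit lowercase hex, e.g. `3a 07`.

2c

slot:1 = 0 → 0x0 << 7 → word 0x00
type:1 = 0 → 0x0 << 6 → word 0x00
err:1 = 1 → 0x1 << 5 → word 0x20
len:2 = 1 → 0x1 << 3 → word 0x28
tag:2 = -2 → 0x2 << 1 → word 0x2c
state:1 = 0 → 0x0 << 0 → word 0x2c
word = 0x2c → big-endian bytes:
  [0]=0x2c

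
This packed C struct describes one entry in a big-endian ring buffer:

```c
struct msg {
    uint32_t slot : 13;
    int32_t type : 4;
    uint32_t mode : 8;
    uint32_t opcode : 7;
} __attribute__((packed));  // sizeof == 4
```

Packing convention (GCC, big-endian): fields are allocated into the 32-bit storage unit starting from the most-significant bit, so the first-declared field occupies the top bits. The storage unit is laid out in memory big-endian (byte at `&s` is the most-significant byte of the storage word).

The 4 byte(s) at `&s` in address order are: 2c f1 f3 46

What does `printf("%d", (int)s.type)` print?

3

[0]=0x2c [1]=0xf1 [2]=0xf3 [3]=0x46 (big-endian) → word 0x2cf1f346
slot:13 @ bit 19 → (0x2cf1f346>>19)&0x1fff = 0x59e
type:4 @ bit 15 → (0x2cf1f346>>15)&0xf = 0x3  ←
mode:8 @ bit 7 → (0x2cf1f346>>7)&0xff = 0xe6
opcode:7 @ bit 0 → (0x2cf1f346>>0)&0x7f = 0x46
type signed 4b, MSB=0: value = 3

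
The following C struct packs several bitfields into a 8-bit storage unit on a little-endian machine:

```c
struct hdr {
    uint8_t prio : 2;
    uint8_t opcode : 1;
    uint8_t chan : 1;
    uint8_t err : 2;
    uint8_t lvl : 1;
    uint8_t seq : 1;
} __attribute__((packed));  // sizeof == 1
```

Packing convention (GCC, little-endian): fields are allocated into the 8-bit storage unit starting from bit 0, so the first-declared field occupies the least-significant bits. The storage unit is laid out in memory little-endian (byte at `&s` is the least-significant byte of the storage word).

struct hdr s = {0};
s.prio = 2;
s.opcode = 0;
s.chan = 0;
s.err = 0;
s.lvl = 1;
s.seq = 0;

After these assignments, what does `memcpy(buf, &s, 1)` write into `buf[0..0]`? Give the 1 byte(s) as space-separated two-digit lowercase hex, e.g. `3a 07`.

42

prio (2b) val=2 bits=0x2 at bit 0: 0x02
opcode (1b) val=0 bits=0x0 at bit 2: 0x02
chan (1b) val=0 bits=0x0 at bit 3: 0x02
err (2b) val=0 bits=0x0 at bit 4: 0x02
lvl (1b) val=1 bits=0x1 at bit 6: 0x42
seq (1b) val=0 bits=0x0 at bit 7: 0x42
word = 0x42 → little-endian bytes:
  [0]=0x42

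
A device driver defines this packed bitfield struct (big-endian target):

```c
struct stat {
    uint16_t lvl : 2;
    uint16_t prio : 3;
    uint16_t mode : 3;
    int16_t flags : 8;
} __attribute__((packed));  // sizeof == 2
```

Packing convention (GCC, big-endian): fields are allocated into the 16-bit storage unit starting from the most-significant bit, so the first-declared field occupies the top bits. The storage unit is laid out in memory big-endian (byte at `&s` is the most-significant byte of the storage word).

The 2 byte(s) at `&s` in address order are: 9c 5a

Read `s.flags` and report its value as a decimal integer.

90

[0]=0x9c [1]=0x5a (big-endian) → word 0x9c5a
lvl [14+:2] = (word>>14) & 0x3 = 2
prio [11+:3] = (word>>11) & 0x7 = 3
mode [8+:3] = (word>>8) & 0x7 = 4
flags [0+:8] = (word>>0) & 0xff = 90  ←
flags signed 8b, MSB=0: value = 90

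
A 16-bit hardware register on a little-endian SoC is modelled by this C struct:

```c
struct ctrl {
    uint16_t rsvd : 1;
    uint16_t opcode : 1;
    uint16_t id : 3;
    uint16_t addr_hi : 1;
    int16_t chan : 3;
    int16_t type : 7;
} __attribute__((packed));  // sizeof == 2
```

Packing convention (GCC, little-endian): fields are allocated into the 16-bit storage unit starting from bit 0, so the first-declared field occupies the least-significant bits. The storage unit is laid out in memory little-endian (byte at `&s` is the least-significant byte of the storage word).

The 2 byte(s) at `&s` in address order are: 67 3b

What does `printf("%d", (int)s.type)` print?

[0]=0x67 [1]=0x3b (little-endian) → word 0x3b67
rsvd [0+:1] = (word>>0) & 0x1 = 1
opcode [1+:1] = (word>>1) & 0x1 = 1
id [2+:3] = (word>>2) & 0x7 = 1
addr_hi [5+:1] = (word>>5) & 0x1 = 1
chan [6+:3] = (word>>6) & 0x7 = 5
type [9+:7] = (word>>9) & 0x7f = 29  ←
type signed 7b, MSB=0: value = 29

29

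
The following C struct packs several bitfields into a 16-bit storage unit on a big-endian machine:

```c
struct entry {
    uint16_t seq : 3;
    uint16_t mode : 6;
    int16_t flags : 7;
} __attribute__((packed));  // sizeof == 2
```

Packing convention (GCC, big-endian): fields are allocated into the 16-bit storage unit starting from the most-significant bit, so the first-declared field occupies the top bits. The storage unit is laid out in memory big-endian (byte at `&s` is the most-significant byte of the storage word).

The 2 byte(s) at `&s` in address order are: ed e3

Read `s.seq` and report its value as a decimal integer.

[0]=0xed [1]=0xe3 (big-endian) → word 0xede3
seq:3 @ bit 13 → (0xede3>>13)&0x7 = 0x7  ←
mode:6 @ bit 7 → (0xede3>>7)&0x3f = 0x1b
flags:7 @ bit 0 → (0xede3>>0)&0x7f = 0x63

7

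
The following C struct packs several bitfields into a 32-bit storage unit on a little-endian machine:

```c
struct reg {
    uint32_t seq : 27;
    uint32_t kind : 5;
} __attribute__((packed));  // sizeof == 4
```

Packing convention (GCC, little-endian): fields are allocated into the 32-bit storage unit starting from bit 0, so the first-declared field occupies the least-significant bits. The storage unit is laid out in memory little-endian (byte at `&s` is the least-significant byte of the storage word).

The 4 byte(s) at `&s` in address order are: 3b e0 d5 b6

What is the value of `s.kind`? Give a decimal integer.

22

[0]=0x3b [1]=0xe0 [2]=0xd5 [3]=0xb6 (little-endian) → word 0xb6d5e03b
seq [0+:27] = (word>>0) & 0x7ffffff = 114679867
kind [27+:5] = (word>>27) & 0x1f = 22  ←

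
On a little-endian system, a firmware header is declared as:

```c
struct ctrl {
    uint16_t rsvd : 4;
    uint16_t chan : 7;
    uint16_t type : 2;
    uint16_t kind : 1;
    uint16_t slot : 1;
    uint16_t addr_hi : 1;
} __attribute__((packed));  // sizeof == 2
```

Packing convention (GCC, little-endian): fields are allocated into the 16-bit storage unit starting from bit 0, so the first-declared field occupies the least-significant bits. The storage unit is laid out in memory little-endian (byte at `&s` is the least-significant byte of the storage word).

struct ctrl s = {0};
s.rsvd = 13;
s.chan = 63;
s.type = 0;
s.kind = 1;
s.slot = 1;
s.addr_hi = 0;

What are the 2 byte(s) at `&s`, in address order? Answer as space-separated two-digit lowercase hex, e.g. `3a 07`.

fd 63

[0+:4] rsvd=13 & 0xf = 0xd; word=0x000d
[4+:7] chan=63 & 0x7f = 0x3f; word=0x03fd
[11+:2] type=0 & 0x3 = 0x0; word=0x03fd
[13+:1] kind=1 & 0x1 = 0x1; word=0x23fd
[14+:1] slot=1 & 0x1 = 0x1; word=0x63fd
[15+:1] addr_hi=0 & 0x1 = 0x0; word=0x63fd
word = 0x63fd → little-endian bytes:
  [0]=0xfd  [1]=0x63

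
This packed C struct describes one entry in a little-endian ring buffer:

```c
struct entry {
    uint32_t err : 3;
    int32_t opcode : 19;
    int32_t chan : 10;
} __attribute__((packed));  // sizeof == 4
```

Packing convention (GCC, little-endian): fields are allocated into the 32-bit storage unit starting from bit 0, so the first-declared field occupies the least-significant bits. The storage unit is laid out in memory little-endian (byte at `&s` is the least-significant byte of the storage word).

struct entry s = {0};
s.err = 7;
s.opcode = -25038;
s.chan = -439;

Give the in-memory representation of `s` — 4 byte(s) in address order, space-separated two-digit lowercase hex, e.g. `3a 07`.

err:3 = 7 → 0x7 << 0 → word 0x00000007
opcode:19 = -25038 → 0x79e32 << 3 → word 0x003cf197
chan:10 = -439 → 0x249 << 22 → word 0x927cf197
word = 0x927cf197 → little-endian bytes:
  [0]=0x97  [1]=0xf1  [2]=0x7c  [3]=0x92

97 f1 7c 92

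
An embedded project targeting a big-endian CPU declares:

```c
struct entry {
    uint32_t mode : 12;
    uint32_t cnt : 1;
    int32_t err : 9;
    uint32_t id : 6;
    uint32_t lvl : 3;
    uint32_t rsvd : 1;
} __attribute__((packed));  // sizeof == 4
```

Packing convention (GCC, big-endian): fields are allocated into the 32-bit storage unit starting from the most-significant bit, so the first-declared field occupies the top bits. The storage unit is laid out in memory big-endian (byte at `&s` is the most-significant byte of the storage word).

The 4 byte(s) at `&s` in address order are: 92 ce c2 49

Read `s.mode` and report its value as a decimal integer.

2348

[0]=0x92 [1]=0xce [2]=0xc2 [3]=0x49 (big-endian) → word 0x92cec249
mode:12 @ bit 20 → (0x92cec249>>20)&0xfff = 0x92c  ←
cnt:1 @ bit 19 → (0x92cec249>>19)&0x1 = 0x1
err:9 @ bit 10 → (0x92cec249>>10)&0x1ff = 0x1b0
id:6 @ bit 4 → (0x92cec249>>4)&0x3f = 0x24
lvl:3 @ bit 1 → (0x92cec249>>1)&0x7 = 0x4
rsvd:1 @ bit 0 → (0x92cec249>>0)&0x1 = 0x1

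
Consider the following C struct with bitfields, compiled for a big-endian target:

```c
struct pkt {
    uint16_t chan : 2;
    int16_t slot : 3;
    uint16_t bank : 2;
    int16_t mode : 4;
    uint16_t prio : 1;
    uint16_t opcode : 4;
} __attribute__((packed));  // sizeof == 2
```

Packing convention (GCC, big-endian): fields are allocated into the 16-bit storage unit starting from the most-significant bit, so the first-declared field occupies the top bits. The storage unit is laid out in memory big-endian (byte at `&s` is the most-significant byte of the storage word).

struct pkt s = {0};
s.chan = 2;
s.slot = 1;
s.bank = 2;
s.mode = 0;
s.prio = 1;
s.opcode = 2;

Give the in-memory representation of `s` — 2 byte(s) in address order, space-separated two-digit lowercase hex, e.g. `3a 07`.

8c 12

chan:2 = 2 → 0x2 << 14 → word 0x8000
slot:3 = 1 → 0x1 << 11 → word 0x8800
bank:2 = 2 → 0x2 << 9 → word 0x8c00
mode:4 = 0 → 0x0 << 5 → word 0x8c00
prio:1 = 1 → 0x1 << 4 → word 0x8c10
opcode:4 = 2 → 0x2 << 0 → word 0x8c12
word = 0x8c12 → big-endian bytes:
  [0]=0x8c  [1]=0x12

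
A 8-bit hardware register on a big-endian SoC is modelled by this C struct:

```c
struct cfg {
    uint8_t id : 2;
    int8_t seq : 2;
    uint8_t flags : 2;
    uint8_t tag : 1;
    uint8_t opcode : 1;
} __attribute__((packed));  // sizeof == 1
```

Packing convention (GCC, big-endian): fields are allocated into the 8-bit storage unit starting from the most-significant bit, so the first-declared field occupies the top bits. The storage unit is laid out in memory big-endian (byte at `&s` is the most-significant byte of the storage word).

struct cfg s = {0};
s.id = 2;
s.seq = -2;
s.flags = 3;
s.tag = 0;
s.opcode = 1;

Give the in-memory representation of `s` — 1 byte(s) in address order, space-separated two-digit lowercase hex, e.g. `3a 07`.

id (2b) val=2 bits=0x2 at bit 6: 0x80
seq (2b) val=-2 bits=0x2 at bit 4: 0xa0
flags (2b) val=3 bits=0x3 at bit 2: 0xac
tag (1b) val=0 bits=0x0 at bit 1: 0xac
opcode (1b) val=1 bits=0x1 at bit 0: 0xad
word = 0xad → big-endian bytes:
  [0]=0xad

ad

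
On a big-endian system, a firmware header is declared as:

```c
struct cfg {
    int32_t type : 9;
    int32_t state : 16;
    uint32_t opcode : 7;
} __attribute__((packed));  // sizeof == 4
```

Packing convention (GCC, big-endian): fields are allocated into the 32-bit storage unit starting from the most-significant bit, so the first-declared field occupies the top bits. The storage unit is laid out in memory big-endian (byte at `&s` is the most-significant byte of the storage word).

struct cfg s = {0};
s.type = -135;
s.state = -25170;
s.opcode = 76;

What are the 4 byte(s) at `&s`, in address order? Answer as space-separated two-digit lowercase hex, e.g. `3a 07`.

bc ce d7 4c

[23+:9] type=-135 & 0x1ff = 0x179; word=0xbc800000
[7+:16] state=-25170 & 0xffff = 0x9dae; word=0xbcced700
[0+:7] opcode=76 & 0x7f = 0x4c; word=0xbcced74c
word = 0xbcced74c → big-endian bytes:
  [0]=0xbc  [1]=0xce  [2]=0xd7  [3]=0x4c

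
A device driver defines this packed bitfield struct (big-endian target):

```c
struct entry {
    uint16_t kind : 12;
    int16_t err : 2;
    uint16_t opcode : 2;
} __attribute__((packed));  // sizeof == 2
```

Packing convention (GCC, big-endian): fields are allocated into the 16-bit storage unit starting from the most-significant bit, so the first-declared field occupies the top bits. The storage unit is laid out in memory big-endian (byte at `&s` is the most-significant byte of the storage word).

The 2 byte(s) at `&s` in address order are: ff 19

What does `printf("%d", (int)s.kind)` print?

4081

[0]=0xff [1]=0x19 (big-endian) → word 0xff19
kind:12 @ bit 4 → (0xff19>>4)&0xfff = 0xff1  ←
err:2 @ bit 2 → (0xff19>>2)&0x3 = 0x2
opcode:2 @ bit 0 → (0xff19>>0)&0x3 = 0x1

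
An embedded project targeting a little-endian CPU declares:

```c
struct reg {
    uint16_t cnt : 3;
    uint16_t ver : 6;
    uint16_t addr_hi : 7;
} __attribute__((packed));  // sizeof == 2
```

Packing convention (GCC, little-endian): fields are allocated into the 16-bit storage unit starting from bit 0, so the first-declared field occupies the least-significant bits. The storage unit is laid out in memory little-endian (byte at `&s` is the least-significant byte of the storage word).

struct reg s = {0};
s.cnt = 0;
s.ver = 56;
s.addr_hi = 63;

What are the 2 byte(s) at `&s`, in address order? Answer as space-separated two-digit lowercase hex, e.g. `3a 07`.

cnt:3 = 0 → 0x0 << 0 → word 0x0000
ver:6 = 56 → 0x38 << 3 → word 0x01c0
addr_hi:7 = 63 → 0x3f << 9 → word 0x7fc0
word = 0x7fc0 → little-endian bytes:
  [0]=0xc0  [1]=0x7f

c0 7f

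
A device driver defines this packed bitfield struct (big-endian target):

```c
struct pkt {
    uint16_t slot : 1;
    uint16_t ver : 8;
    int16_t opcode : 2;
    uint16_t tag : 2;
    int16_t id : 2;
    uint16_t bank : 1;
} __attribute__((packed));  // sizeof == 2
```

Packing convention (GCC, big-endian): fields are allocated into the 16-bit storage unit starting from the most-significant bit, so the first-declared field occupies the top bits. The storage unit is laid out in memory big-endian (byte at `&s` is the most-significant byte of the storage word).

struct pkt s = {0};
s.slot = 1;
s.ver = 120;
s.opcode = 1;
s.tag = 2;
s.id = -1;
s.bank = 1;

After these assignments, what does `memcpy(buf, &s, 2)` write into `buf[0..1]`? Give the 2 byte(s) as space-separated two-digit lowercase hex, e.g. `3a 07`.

bc 37

[15+:1] slot=1 & 0x1 = 0x1; word=0x8000
[7+:8] ver=120 & 0xff = 0x78; word=0xbc00
[5+:2] opcode=1 & 0x3 = 0x1; word=0xbc20
[3+:2] tag=2 & 0x3 = 0x2; word=0xbc30
[1+:2] id=-1 & 0x3 = 0x3; word=0xbc36
[0+:1] bank=1 & 0x1 = 0x1; word=0xbc37
word = 0xbc37 → big-endian bytes:
  [0]=0xbc  [1]=0x37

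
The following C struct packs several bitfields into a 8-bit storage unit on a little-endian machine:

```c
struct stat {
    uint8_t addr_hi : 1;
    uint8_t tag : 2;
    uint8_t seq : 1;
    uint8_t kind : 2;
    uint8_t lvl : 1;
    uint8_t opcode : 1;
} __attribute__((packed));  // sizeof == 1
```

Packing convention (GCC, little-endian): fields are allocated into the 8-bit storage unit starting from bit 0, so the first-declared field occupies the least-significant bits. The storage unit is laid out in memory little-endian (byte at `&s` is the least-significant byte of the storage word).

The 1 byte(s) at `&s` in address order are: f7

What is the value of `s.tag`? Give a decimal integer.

3

[0]=0xf7 (little-endian) → word 0xf7
addr_hi [0+:1] = (word>>0) & 0x1 = 1
tag [1+:2] = (word>>1) & 0x3 = 3  ←
seq [3+:1] = (word>>3) & 0x1 = 0
kind [4+:2] = (word>>4) & 0x3 = 3
lvl [6+:1] = (word>>6) & 0x1 = 1
opcode [7+:1] = (word>>7) & 0x1 = 1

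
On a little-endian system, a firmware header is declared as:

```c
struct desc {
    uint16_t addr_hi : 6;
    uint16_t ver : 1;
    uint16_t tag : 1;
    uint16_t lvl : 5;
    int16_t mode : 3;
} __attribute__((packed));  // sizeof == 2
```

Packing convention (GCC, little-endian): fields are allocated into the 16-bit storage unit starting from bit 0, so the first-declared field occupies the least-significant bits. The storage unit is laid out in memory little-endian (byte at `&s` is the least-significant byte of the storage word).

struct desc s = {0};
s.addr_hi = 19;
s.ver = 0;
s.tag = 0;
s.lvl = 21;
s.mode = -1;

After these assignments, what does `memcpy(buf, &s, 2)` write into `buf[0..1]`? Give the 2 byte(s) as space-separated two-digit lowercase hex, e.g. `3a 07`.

13 f5

addr_hi (6b) val=19 bits=0x13 at bit 0: 0x0013
ver (1b) val=0 bits=0x0 at bit 6: 0x0013
tag (1b) val=0 bits=0x0 at bit 7: 0x0013
lvl (5b) val=21 bits=0x15 at bit 8: 0x1513
mode (3b) val=-1 bits=0x7 at bit 13: 0xf513
word = 0xf513 → little-endian bytes:
  [0]=0x13  [1]=0xf5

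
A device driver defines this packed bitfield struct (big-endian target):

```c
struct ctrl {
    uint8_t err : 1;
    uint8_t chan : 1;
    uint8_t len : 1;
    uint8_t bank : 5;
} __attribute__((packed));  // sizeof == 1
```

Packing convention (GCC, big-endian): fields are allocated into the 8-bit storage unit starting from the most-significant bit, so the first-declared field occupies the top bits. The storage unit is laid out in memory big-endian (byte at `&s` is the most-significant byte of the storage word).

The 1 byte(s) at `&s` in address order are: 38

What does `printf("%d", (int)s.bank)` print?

24

[0]=0x38 (big-endian) → word 0x38
err:1 @ bit 7 → (0x38>>7)&0x1 = 0x0
chan:1 @ bit 6 → (0x38>>6)&0x1 = 0x0
len:1 @ bit 5 → (0x38>>5)&0x1 = 0x1
bank:5 @ bit 0 → (0x38>>0)&0x1f = 0x18  ←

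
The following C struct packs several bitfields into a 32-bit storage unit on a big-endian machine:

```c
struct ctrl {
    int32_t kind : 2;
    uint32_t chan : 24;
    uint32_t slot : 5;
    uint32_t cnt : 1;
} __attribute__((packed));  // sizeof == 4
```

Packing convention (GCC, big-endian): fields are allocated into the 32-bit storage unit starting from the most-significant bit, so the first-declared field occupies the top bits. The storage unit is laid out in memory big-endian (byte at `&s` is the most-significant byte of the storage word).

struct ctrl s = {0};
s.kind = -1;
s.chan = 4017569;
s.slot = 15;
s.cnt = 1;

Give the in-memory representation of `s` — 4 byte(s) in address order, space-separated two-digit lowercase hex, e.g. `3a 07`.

kind (2b) val=-1 bits=0x3 at bit 30: 0xc0000000
chan (24b) val=4017569 bits=0x3d4da1 at bit 6: 0xcf536840
slot (5b) val=15 bits=0xf at bit 1: 0xcf53685e
cnt (1b) val=1 bits=0x1 at bit 0: 0xcf53685f
word = 0xcf53685f → big-endian bytes:
  [0]=0xcf  [1]=0x53  [2]=0x68  [3]=0x5f

cf 53 68 5f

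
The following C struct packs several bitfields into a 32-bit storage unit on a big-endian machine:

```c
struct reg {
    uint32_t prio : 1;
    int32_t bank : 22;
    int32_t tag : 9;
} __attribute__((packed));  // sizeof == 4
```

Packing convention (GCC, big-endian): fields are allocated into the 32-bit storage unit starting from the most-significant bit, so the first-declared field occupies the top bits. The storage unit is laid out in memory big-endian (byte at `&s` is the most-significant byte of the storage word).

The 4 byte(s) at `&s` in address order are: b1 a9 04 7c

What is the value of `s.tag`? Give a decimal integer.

[0]=0xb1 [1]=0xa9 [2]=0x04 [3]=0x7c (big-endian) → word 0xb1a9047c
prio:1 @ bit 31 → (0xb1a9047c>>31)&0x1 = 0x1
bank:22 @ bit 9 → (0xb1a9047c>>9)&0x3fffff = 0x18d482
tag:9 @ bit 0 → (0xb1a9047c>>0)&0x1ff = 0x7c  ←
tag signed 9b, MSB=0: value = 124

124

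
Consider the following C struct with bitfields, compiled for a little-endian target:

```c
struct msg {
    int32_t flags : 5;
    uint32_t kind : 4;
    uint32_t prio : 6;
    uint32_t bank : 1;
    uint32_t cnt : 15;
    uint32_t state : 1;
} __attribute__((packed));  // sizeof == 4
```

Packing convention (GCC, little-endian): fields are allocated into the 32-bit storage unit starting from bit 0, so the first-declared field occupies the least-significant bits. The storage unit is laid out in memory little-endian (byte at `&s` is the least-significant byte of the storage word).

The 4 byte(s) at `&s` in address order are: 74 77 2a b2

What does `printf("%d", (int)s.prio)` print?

[0]=0x74 [1]=0x77 [2]=0x2a [3]=0xb2 (little-endian) → word 0xb22a7774
flags [0+:5] = (word>>0) & 0x1f = 20
kind [5+:4] = (word>>5) & 0xf = 11
prio [9+:6] = (word>>9) & 0x3f = 59  ←
bank [15+:1] = (word>>15) & 0x1 = 0
cnt [16+:15] = (word>>16) & 0x7fff = 12842
state [31+:1] = (word>>31) & 0x1 = 1

59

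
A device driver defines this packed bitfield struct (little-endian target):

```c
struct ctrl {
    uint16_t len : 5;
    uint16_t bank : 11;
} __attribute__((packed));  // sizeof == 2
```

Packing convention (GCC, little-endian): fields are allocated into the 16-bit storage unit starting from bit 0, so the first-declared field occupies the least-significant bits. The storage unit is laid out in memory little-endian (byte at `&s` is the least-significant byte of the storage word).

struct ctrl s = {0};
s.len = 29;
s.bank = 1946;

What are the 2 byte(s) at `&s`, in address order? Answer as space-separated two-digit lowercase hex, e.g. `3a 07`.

5d f3

len:5 = 29 → 0x1d << 0 → word 0x001d
bank:11 = 1946 → 0x79a << 5 → word 0xf35d
word = 0xf35d → little-endian bytes:
  [0]=0x5d  [1]=0xf3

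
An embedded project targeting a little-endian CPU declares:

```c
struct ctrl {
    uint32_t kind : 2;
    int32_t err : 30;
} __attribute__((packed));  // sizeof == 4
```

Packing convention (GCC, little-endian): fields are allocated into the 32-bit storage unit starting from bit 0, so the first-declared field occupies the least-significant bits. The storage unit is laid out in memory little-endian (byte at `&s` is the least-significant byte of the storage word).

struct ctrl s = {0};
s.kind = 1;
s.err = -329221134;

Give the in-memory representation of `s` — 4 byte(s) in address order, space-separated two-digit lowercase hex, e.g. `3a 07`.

[0+:2] kind=1 & 0x3 = 0x1; word=0x00000001
[2+:30] err=-329221134 & 0x3fffffff = 0x2c607bf2; word=0xb181efc9
word = 0xb181efc9 → little-endian bytes:
  [0]=0xc9  [1]=0xef  [2]=0x81  [3]=0xb1

c9 ef 81 b1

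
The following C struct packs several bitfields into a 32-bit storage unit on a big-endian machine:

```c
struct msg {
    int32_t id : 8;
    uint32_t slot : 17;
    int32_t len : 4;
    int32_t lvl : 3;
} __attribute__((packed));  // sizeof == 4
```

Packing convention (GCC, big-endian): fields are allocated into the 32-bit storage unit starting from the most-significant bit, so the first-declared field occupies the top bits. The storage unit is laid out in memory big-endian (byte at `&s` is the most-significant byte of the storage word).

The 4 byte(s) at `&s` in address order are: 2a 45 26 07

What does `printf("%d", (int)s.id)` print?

42

[0]=0x2a [1]=0x45 [2]=0x26 [3]=0x07 (big-endian) → word 0x2a452607
id [24+:8] = (word>>24) & 0xff = 42  ←
slot [7+:17] = (word>>7) & 0x1ffff = 35404
len [3+:4] = (word>>3) & 0xf = 0
lvl [0+:3] = (word>>0) & 0x7 = 7
id signed 8b, MSB=0: value = 42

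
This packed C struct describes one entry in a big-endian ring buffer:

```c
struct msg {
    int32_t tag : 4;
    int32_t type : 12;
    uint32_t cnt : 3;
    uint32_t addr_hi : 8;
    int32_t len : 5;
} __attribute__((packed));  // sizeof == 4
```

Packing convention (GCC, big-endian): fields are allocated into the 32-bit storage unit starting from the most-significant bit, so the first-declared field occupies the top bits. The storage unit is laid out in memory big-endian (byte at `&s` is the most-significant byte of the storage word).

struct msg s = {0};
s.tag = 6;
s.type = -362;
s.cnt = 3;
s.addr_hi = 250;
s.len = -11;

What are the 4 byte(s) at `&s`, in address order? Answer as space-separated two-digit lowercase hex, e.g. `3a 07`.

tag:4 = 6 → 0x6 << 28 → word 0x60000000
type:12 = -362 → 0xe96 << 16 → word 0x6e960000
cnt:3 = 3 → 0x3 << 13 → word 0x6e966000
addr_hi:8 = 250 → 0xfa << 5 → word 0x6e967f40
len:5 = -11 → 0x15 << 0 → word 0x6e967f55
word = 0x6e967f55 → big-endian bytes:
  [0]=0x6e  [1]=0x96  [2]=0x7f  [3]=0x55

6e 96 7f 55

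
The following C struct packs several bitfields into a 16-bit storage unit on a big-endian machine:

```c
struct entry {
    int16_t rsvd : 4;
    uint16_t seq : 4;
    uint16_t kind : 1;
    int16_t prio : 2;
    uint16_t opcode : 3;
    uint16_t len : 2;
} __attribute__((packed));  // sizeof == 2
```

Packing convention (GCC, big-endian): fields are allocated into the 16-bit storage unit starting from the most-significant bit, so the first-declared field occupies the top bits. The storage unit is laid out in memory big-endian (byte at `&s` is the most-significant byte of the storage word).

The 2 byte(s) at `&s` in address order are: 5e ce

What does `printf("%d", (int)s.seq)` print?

[0]=0x5e [1]=0xce (big-endian) → word 0x5ece
rsvd [12+:4] = (word>>12) & 0xf = 5
seq [8+:4] = (word>>8) & 0xf = 14  ←
kind [7+:1] = (word>>7) & 0x1 = 1
prio [5+:2] = (word>>5) & 0x3 = 2
opcode [2+:3] = (word>>2) & 0x7 = 3
len [0+:2] = (word>>0) & 0x3 = 2

14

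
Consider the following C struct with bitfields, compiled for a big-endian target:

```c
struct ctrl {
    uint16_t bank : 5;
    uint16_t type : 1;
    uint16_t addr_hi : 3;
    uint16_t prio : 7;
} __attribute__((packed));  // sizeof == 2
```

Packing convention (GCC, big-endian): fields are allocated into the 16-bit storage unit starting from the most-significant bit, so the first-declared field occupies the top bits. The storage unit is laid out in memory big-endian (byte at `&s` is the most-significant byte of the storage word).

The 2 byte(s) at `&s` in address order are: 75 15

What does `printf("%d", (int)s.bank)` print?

[0]=0x75 [1]=0x15 (big-endian) → word 0x7515
bank:5 @ bit 11 → (0x7515>>11)&0x1f = 0xe  ←
type:1 @ bit 10 → (0x7515>>10)&0x1 = 0x1
addr_hi:3 @ bit 7 → (0x7515>>7)&0x7 = 0x2
prio:7 @ bit 0 → (0x7515>>0)&0x7f = 0x15

14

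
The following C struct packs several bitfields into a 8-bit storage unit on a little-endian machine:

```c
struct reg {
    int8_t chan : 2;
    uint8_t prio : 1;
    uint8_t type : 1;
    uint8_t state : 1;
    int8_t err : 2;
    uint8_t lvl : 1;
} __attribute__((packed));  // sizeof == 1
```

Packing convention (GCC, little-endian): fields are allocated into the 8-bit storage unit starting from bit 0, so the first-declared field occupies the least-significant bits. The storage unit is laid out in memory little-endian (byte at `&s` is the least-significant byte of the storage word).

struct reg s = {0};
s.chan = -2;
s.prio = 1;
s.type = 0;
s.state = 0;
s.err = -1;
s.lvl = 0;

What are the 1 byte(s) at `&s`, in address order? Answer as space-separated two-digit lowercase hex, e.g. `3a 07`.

66

[0+:2] chan=-2 & 0x3 = 0x2; word=0x02
[2+:1] prio=1 & 0x1 = 0x1; word=0x06
[3+:1] type=0 & 0x1 = 0x0; word=0x06
[4+:1] state=0 & 0x1 = 0x0; word=0x06
[5+:2] err=-1 & 0x3 = 0x3; word=0x66
[7+:1] lvl=0 & 0x1 = 0x0; word=0x66
word = 0x66 → little-endian bytes:
  [0]=0x66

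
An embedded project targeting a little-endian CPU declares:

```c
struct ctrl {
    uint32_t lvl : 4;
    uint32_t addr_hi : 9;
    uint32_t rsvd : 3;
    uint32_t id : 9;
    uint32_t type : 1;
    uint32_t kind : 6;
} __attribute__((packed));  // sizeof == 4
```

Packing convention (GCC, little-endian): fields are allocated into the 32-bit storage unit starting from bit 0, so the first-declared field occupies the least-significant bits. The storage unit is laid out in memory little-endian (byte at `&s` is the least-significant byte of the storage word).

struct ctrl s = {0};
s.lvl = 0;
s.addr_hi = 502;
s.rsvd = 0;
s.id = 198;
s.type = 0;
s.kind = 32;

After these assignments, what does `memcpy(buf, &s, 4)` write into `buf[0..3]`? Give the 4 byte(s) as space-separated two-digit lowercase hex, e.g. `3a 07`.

lvl (4b) val=0 bits=0x0 at bit 0: 0x00000000
addr_hi (9b) val=502 bits=0x1f6 at bit 4: 0x00001f60
rsvd (3b) val=0 bits=0x0 at bit 13: 0x00001f60
id (9b) val=198 bits=0xc6 at bit 16: 0x00c61f60
type (1b) val=0 bits=0x0 at bit 25: 0x00c61f60
kind (6b) val=32 bits=0x20 at bit 26: 0x80c61f60
word = 0x80c61f60 → little-endian bytes:
  [0]=0x60  [1]=0x1f  [2]=0xc6  [3]=0x80

60 1f c6 80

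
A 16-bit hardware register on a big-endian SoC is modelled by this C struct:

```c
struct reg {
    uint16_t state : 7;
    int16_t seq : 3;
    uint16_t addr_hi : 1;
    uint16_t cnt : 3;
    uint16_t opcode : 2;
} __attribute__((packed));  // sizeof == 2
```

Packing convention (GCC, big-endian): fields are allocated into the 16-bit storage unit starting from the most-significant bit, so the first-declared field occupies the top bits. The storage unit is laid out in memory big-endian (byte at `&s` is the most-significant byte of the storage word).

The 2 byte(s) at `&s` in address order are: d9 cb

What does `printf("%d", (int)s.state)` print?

108

[0]=0xd9 [1]=0xcb (big-endian) → word 0xd9cb
state:7 @ bit 9 → (0xd9cb>>9)&0x7f = 0x6c  ←
seq:3 @ bit 6 → (0xd9cb>>6)&0x7 = 0x7
addr_hi:1 @ bit 5 → (0xd9cb>>5)&0x1 = 0x0
cnt:3 @ bit 2 → (0xd9cb>>2)&0x7 = 0x2
opcode:2 @ bit 0 → (0xd9cb>>0)&0x3 = 0x3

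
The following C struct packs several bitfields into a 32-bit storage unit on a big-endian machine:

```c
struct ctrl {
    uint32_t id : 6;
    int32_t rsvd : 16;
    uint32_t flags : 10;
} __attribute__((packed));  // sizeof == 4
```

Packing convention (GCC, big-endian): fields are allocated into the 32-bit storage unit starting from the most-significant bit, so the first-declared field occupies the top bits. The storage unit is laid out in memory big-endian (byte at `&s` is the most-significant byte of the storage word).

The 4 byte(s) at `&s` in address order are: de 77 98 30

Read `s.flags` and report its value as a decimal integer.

48

[0]=0xde [1]=0x77 [2]=0x98 [3]=0x30 (big-endian) → word 0xde779830
id [26+:6] = (word>>26) & 0x3f = 55
rsvd [10+:16] = (word>>10) & 0xffff = 40422
flags [0+:10] = (word>>0) & 0x3ff = 48  ←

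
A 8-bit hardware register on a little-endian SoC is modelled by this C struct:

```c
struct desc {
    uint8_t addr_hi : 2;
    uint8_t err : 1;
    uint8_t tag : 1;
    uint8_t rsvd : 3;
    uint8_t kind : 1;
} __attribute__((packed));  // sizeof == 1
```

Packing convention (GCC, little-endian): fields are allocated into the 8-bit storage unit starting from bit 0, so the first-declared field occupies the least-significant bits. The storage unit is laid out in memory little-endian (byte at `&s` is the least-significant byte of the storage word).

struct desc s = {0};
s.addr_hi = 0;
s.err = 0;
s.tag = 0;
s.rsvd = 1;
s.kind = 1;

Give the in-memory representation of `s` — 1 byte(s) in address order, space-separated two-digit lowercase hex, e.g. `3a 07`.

addr_hi:2 = 0 → 0x0 << 0 → word 0x00
err:1 = 0 → 0x0 << 2 → word 0x00
tag:1 = 0 → 0x0 << 3 → word 0x00
rsvd:3 = 1 → 0x1 << 4 → word 0x10
kind:1 = 1 → 0x1 << 7 → word 0x90
word = 0x90 → little-endian bytes:
  [0]=0x90

90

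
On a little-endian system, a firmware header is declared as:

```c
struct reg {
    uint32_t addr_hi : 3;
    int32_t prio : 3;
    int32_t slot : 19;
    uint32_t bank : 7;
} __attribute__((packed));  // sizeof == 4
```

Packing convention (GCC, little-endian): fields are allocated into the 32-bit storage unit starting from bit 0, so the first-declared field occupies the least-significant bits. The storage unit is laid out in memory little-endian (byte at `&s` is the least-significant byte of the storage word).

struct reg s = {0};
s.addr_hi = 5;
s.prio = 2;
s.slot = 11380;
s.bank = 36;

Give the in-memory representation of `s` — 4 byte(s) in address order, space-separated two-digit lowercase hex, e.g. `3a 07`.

addr_hi (3b) val=5 bits=0x5 at bit 0: 0x00000005
prio (3b) val=2 bits=0x2 at bit 3: 0x00000015
slot (19b) val=11380 bits=0x2c74 at bit 6: 0x000b1d15
bank (7b) val=36 bits=0x24 at bit 25: 0x480b1d15
word = 0x480b1d15 → little-endian bytes:
  [0]=0x15  [1]=0x1d  [2]=0x0b  [3]=0x48

15 1d 0b 48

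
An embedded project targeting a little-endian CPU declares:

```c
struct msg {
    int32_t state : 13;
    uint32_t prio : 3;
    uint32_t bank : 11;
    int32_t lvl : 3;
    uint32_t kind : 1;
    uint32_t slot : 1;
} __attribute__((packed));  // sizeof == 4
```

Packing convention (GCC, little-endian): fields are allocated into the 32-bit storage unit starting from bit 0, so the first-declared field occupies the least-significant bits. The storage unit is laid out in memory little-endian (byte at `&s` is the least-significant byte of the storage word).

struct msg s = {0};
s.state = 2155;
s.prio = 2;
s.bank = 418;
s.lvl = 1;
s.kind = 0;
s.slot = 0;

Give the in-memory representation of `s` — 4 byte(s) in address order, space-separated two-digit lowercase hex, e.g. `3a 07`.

6b 48 a2 09

state (13b) val=2155 bits=0x86b at bit 0: 0x0000086b
prio (3b) val=2 bits=0x2 at bit 13: 0x0000486b
bank (11b) val=418 bits=0x1a2 at bit 16: 0x01a2486b
lvl (3b) val=1 bits=0x1 at bit 27: 0x09a2486b
kind (1b) val=0 bits=0x0 at bit 30: 0x09a2486b
slot (1b) val=0 bits=0x0 at bit 31: 0x09a2486b
word = 0x09a2486b → little-endian bytes:
  [0]=0x6b  [1]=0x48  [2]=0xa2  [3]=0x09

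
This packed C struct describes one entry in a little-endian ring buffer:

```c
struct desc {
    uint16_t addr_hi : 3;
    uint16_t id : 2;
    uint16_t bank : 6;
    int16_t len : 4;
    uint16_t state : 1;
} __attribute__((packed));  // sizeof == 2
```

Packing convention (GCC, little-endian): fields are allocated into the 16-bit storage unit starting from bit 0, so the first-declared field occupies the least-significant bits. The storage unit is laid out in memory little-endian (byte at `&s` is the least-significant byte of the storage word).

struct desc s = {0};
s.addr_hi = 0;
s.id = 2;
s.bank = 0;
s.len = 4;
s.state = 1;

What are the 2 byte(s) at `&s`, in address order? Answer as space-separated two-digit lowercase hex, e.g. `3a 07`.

10 a0

addr_hi (3b) val=0 bits=0x0 at bit 0: 0x0000
id (2b) val=2 bits=0x2 at bit 3: 0x0010
bank (6b) val=0 bits=0x0 at bit 5: 0x0010
len (4b) val=4 bits=0x4 at bit 11: 0x2010
state (1b) val=1 bits=0x1 at bit 15: 0xa010
word = 0xa010 → little-endian bytes:
  [0]=0x10  [1]=0xa0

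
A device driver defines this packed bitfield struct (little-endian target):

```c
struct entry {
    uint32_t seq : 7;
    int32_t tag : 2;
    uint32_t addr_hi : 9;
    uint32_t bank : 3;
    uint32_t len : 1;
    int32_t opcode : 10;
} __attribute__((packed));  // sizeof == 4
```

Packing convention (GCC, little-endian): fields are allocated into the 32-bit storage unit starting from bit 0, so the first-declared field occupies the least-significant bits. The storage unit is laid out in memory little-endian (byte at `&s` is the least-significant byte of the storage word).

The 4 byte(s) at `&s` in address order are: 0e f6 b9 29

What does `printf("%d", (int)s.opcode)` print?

166

[0]=0x0e [1]=0xf6 [2]=0xb9 [3]=0x29 (little-endian) → word 0x29b9f60e
seq [0+:7] = (word>>0) & 0x7f = 14
tag [7+:2] = (word>>7) & 0x3 = 0
addr_hi [9+:9] = (word>>9) & 0x1ff = 251
bank [18+:3] = (word>>18) & 0x7 = 6
len [21+:1] = (word>>21) & 0x1 = 1
opcode [22+:10] = (word>>22) & 0x3ff = 166  ←
opcode signed 10b, MSB=0: value = 166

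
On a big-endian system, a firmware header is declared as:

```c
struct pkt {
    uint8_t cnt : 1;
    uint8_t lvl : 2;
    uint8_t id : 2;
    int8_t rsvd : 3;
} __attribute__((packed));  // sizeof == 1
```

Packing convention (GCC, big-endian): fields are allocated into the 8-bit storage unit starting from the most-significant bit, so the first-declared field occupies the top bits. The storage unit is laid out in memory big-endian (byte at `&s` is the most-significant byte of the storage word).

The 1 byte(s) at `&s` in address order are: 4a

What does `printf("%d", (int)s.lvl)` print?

[0]=0x4a (big-endian) → word 0x4a
cnt:1 @ bit 7 → (0x4a>>7)&0x1 = 0x0
lvl:2 @ bit 5 → (0x4a>>5)&0x3 = 0x2  ←
id:2 @ bit 3 → (0x4a>>3)&0x3 = 0x1
rsvd:3 @ bit 0 → (0x4a>>0)&0x7 = 0x2

2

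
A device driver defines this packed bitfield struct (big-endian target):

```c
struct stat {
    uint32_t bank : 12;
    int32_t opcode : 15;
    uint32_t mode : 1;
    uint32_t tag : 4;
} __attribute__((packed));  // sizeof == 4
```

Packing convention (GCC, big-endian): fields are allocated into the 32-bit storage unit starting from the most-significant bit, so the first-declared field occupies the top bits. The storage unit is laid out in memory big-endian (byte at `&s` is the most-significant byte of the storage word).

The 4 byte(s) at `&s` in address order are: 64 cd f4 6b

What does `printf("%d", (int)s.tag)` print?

[0]=0x64 [1]=0xcd [2]=0xf4 [3]=0x6b (big-endian) → word 0x64cdf46b
bank [20+:12] = (word>>20) & 0xfff = 1612
opcode [5+:15] = (word>>5) & 0x7fff = 28579
mode [4+:1] = (word>>4) & 0x1 = 0
tag [0+:4] = (word>>0) & 0xf = 11  ←

11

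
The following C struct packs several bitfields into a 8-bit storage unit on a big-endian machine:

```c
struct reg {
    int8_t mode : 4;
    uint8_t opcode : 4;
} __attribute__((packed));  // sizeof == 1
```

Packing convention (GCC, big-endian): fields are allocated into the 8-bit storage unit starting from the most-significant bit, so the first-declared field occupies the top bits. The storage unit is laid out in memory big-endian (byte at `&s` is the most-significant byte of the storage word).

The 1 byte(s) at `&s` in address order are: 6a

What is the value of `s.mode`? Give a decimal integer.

[0]=0x6a (big-endian) → word 0x6a
mode [4+:4] = (word>>4) & 0xf = 6  ←
opcode [0+:4] = (word>>0) & 0xf = 10
mode signed 4b, MSB=0: value = 6

6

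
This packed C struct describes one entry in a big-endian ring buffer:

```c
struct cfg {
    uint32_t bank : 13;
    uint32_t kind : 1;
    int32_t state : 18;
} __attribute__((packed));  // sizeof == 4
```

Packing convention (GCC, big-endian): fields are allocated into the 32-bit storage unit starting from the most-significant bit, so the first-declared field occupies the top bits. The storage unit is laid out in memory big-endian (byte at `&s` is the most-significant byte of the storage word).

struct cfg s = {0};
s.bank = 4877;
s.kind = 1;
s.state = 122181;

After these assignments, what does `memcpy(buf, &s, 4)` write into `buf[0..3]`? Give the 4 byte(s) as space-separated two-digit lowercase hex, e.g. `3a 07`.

[19+:13] bank=4877 & 0x1fff = 0x130d; word=0x98680000
[18+:1] kind=1 & 0x1 = 0x1; word=0x986c0000
[0+:18] state=122181 & 0x3ffff = 0x1dd45; word=0x986ddd45
word = 0x986ddd45 → big-endian bytes:
  [0]=0x98  [1]=0x6d  [2]=0xdd  [3]=0x45

98 6d dd 45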